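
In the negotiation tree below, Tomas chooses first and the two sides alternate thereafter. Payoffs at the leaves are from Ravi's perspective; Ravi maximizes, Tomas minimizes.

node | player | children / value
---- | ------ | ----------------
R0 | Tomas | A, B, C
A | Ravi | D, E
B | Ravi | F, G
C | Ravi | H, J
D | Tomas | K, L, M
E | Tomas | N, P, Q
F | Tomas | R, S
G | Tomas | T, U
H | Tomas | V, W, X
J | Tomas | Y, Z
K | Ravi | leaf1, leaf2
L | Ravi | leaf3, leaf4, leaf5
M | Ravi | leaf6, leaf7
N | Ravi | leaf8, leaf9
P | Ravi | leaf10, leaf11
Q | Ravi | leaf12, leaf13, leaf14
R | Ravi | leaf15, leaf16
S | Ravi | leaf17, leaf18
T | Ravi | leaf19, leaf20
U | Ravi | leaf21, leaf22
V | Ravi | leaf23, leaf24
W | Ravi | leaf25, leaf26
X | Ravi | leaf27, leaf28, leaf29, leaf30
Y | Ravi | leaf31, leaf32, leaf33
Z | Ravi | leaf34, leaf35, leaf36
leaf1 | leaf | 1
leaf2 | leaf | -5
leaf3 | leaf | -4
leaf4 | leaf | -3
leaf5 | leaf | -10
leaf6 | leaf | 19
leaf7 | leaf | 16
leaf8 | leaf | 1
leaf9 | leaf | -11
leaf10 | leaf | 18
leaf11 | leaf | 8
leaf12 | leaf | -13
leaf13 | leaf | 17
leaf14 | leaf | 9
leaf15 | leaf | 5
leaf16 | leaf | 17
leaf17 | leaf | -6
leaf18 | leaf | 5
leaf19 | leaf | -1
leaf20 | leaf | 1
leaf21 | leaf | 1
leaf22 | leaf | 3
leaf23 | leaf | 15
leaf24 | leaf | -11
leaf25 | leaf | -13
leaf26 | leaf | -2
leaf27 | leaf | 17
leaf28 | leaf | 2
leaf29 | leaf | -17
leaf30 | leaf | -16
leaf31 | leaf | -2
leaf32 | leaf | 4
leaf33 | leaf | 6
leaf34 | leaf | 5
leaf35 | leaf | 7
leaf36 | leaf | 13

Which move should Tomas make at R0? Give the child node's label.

K (Ravi): max(1, -5) = 1
L (Ravi): max(-4, -3, -10) = -3
M (Ravi): max(19, 16) = 19
D (Tomas): min(1, -3, 19) = -3
N (Ravi): max(1, -11) = 1
P (Ravi): max(18, 8) = 18
Q (Ravi): max(-13, 17, 9) = 17
E (Tomas): min(1, 18, 17) = 1
A (Ravi): max(-3, 1) = 1
R (Ravi): max(5, 17) = 17
S (Ravi): max(-6, 5) = 5
F (Tomas): min(17, 5) = 5
T (Ravi): max(-1, 1) = 1
U (Ravi): max(1, 3) = 3
G (Tomas): min(1, 3) = 1
B (Ravi): max(5, 1) = 5
V (Ravi): max(15, -11) = 15
W (Ravi): max(-13, -2) = -2
X (Ravi): max(17, 2, -17, -16) = 17
H (Tomas): min(15, -2, 17) = -2
Y (Ravi): max(-2, 4, 6) = 6
Z (Ravi): max(5, 7, 13) = 13
J (Tomas): min(6, 13) = 6
C (Ravi): max(-2, 6) = 6
R0 (Tomas): min(1, 5, 6) = 1
Tomas at R0 wants the lowest of {A=1, B=5, C=6}, so chooses A.

A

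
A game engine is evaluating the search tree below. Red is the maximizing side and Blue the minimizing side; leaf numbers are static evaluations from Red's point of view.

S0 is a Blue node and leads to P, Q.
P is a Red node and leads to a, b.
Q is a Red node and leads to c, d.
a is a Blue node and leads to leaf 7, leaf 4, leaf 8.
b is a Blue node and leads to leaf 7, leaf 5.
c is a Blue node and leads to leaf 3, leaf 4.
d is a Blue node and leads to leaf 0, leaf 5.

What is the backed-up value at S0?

a (Blue): min(7, 4, 8) = 4
b (Blue): min(7, 5) = 5
P (Red): max(4, 5) = 5
c (Blue): min(3, 4) = 3
d (Blue): min(0, 5) = 0
Q (Red): max(3, 0) = 3
S0 (Blue): min(5, 3) = 3

3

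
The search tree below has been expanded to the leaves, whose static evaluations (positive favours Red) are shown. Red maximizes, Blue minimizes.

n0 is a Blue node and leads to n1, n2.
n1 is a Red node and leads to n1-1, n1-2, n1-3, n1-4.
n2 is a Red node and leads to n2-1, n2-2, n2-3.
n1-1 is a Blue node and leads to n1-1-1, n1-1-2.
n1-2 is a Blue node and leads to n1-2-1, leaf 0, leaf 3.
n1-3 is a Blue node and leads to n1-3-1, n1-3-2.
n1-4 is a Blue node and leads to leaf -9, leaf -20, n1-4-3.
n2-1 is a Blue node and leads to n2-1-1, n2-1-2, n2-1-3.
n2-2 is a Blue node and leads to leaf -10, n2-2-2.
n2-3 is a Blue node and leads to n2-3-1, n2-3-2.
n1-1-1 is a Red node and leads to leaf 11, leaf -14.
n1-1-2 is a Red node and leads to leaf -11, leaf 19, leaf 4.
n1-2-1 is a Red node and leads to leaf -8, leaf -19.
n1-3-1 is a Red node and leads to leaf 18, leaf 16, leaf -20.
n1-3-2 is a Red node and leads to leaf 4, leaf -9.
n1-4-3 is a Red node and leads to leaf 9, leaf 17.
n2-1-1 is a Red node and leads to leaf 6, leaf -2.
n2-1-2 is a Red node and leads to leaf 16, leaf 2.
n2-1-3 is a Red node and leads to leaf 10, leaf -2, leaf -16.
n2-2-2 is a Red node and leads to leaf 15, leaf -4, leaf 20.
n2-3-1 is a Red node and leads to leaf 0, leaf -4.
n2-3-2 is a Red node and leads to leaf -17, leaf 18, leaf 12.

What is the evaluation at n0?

6

n1-1-1 (Red): max(11, -14) = 11
n1-1-2 (Red): max(-11, 19, 4) = 19
n1-1 (Blue): min(11, 19) = 11
n1-2-1 (Red): max(-8, -19) = -8
n1-2 (Blue): min(-8, 0, 3) = -8
n1-3-1 (Red): max(18, 16, -20) = 18
n1-3-2 (Red): max(4, -9) = 4
n1-3 (Blue): min(18, 4) = 4
n1-4-3 (Red): max(9, 17) = 17
n1-4 (Blue): min(-9, -20, 17) = -20
n1 (Red): max(11, -8, 4, -20) = 11
n2-1-1 (Red): max(6, -2) = 6
n2-1-2 (Red): max(16, 2) = 16
n2-1-3 (Red): max(10, -2, -16) = 10
n2-1 (Blue): min(6, 16, 10) = 6
n2-2-2 (Red): max(15, -4, 20) = 20
n2-2 (Blue): min(-10, 20) = -10
n2-3-1 (Red): max(0, -4) = 0
n2-3-2 (Red): max(-17, 18, 12) = 18
n2-3 (Blue): min(0, 18) = 0
n2 (Red): max(6, -10, 0) = 6
n0 (Blue): min(11, 6) = 6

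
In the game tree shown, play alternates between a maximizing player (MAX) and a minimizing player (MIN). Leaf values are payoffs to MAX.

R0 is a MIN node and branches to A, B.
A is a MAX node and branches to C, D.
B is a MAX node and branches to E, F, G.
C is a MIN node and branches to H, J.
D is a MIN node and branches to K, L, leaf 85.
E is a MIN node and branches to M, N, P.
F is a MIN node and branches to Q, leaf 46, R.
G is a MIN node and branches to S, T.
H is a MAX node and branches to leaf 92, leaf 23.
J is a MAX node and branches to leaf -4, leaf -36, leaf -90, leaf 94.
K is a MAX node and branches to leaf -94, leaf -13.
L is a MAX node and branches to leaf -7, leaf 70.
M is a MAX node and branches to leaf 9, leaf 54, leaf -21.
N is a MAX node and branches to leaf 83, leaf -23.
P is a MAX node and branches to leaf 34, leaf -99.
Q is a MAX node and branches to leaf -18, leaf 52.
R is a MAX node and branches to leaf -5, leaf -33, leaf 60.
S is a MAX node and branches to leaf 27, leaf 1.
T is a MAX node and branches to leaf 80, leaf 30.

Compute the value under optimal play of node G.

S (MAX): max(27, 1) = 27
T (MAX): max(80, 30) = 80
G (MIN): min(27, 80) = 27

27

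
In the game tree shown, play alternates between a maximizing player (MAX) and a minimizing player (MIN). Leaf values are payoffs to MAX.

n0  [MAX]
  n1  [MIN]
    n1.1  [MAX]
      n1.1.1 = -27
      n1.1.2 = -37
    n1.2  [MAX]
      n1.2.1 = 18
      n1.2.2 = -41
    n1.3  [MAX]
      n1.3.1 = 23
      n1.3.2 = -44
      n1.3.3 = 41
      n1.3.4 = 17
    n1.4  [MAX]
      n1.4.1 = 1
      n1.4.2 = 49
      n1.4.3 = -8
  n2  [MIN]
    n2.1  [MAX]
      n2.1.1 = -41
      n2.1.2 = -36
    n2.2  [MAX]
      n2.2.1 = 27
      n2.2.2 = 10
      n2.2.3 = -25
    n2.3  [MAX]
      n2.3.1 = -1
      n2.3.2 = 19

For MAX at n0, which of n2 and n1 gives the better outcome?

n2.1 (MAX): max(-41, -36) = -36
n2.2 (MAX): max(27, 10, -25) = 27
n2.3 (MAX): max(-1, 19) = 19
n2 (MIN): min(-36, 27, 19) = -36
n1.1 (MAX): max(-27, -37) = -27
n1.2 (MAX): max(18, -41) = 18
n1.3 (MAX): max(23, -44, 41, 17) = 41
n1.4 (MAX): max(1, 49, -8) = 49
n1 (MIN): min(-27, 18, 41, 49) = -27
MAX prefers the higher value; n2=-36, n1=-27. n1 is better since -27 > -36.

n1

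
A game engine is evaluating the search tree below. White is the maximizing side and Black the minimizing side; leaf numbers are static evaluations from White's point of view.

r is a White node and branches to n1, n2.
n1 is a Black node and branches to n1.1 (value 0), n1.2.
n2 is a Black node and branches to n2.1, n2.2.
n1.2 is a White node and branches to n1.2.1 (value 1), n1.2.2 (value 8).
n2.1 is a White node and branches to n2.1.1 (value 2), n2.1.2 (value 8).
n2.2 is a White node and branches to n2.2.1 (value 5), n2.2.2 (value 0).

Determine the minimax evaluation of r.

n1.2 (White): max(1, 8) = 8
n1 (Black): min(0, 8) = 0
n2.1 (White): max(2, 8) = 8
n2.2 (White): max(5, 0) = 5
n2 (Black): min(8, 5) = 5
r (White): max(0, 5) = 5

5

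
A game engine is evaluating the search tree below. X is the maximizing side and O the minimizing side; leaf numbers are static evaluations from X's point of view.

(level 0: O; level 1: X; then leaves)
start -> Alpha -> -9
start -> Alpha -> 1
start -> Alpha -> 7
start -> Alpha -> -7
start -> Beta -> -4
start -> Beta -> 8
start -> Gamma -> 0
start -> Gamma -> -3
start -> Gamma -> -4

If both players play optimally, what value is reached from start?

Alpha (X): max(-9, 1, 7, -7) = 7
Beta (X): max(-4, 8) = 8
Gamma (X): max(0, -3, -4) = 0
start (O): min(7, 8, 0) = 0

0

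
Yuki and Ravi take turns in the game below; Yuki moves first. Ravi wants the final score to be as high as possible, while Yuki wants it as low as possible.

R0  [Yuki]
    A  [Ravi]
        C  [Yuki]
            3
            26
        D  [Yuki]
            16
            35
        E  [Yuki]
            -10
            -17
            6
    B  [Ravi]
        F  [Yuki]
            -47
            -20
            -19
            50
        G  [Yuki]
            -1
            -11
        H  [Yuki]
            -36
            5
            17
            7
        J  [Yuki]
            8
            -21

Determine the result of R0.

C (Yuki): min(3, 26) = 3
D (Yuki): min(16, 35) = 16
E (Yuki): min(-10, -17, 6) = -17
A (Ravi): max(3, 16, -17) = 16
F (Yuki): min(-47, -20, -19, 50) = -47
G (Yuki): min(-1, -11) = -11
H (Yuki): min(-36, 5, 17, 7) = -36
J (Yuki): min(8, -21) = -21
B (Ravi): max(-47, -11, -36, -21) = -11
R0 (Yuki): min(16, -11) = -11

-11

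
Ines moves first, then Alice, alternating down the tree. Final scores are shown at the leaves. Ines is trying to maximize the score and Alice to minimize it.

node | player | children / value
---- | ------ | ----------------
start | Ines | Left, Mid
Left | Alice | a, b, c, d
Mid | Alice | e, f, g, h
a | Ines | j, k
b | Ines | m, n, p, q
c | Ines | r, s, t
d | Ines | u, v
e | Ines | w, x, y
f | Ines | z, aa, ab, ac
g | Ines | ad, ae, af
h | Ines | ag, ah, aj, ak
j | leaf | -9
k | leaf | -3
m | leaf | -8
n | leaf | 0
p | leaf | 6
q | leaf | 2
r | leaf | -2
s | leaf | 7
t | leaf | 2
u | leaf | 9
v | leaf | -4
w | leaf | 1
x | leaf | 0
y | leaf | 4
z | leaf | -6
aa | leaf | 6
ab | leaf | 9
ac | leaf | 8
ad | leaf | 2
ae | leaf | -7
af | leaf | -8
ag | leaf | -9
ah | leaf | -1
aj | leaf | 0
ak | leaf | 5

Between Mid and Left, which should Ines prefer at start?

e (Ines): max(1, 0, 4) = 4
f (Ines): max(-6, 6, 9, 8) = 9
g (Ines): max(2, -7, -8) = 2
h (Ines): max(-9, -1, 0, 5) = 5
Mid (Alice): min(4, 9, 2, 5) = 2
a (Ines): max(-9, -3) = -3
b (Ines): max(-8, 0, 6, 2) = 6
c (Ines): max(-2, 7, 2) = 7
d (Ines): max(9, -4) = 9
Left (Alice): min(-3, 6, 7, 9) = -3
Ines prefers the higher value; Mid=2, Left=-3. Mid is better since 2 > -3.

Mid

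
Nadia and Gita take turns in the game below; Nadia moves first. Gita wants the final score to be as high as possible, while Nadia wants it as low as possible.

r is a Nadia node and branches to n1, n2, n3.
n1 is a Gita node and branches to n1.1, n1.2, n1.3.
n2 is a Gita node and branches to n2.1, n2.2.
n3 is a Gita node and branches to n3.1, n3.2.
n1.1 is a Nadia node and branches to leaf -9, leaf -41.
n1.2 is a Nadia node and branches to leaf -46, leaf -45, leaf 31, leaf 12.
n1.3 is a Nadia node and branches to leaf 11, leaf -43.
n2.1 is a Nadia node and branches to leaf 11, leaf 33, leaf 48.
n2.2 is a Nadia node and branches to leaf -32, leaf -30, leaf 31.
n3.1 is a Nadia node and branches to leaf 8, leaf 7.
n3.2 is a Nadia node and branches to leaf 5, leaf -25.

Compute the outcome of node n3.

7

n3.1 (Nadia): min(8, 7) = 7
n3.2 (Nadia): min(5, -25) = -25
n3 (Gita): max(7, -25) = 7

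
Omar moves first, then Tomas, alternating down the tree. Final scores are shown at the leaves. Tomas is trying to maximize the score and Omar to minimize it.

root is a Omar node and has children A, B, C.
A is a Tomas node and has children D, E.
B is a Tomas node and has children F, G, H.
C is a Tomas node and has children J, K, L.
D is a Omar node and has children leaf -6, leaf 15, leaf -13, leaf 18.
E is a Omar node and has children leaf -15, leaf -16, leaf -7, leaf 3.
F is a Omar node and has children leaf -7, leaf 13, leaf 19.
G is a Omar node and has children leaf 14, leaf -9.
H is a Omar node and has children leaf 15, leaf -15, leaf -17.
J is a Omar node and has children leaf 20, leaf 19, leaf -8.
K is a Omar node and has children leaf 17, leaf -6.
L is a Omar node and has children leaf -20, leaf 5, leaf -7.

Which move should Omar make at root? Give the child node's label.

D (Omar): min(-6, 15, -13, 18) = -13
E (Omar): min(-15, -16, -7, 3) = -16
A (Tomas): max(-13, -16) = -13
F (Omar): min(-7, 13, 19) = -7
G (Omar): min(14, -9) = -9
H (Omar): min(15, -15, -17) = -17
B (Tomas): max(-7, -9, -17) = -7
J (Omar): min(20, 19, -8) = -8
K (Omar): min(17, -6) = -6
L (Omar): min(-20, 5, -7) = -20
C (Tomas): max(-8, -6, -20) = -6
root (Omar): min(-13, -7, -6) = -13
Omar at root wants the lowest of {A=-13, B=-7, C=-6}, so chooses A.

A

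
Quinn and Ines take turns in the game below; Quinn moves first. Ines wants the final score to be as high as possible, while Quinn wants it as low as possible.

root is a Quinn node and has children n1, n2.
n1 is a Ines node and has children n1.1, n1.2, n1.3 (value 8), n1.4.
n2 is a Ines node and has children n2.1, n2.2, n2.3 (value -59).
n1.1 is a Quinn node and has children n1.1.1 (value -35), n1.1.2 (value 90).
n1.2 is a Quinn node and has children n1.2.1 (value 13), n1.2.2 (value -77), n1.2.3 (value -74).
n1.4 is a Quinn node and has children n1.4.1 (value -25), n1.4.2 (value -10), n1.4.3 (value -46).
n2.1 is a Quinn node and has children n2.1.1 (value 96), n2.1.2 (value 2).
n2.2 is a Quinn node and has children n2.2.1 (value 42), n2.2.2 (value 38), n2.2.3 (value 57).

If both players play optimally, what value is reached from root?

n1.1 (Quinn): min(-35, 90) = -35
n1.2 (Quinn): min(13, -77, -74) = -77
n1.4 (Quinn): min(-25, -10, -46) = -46
n1 (Ines): max(-35, -77, 8, -46) = 8
n2.1 (Quinn): min(96, 2) = 2
n2.2 (Quinn): min(42, 38, 57) = 38
n2 (Ines): max(2, 38, -59) = 38
root (Quinn): min(8, 38) = 8

8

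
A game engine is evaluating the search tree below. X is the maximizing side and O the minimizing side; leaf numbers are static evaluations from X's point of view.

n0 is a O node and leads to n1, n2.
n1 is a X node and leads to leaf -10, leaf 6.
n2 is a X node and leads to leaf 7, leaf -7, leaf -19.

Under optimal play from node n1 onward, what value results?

n1 (X): max(-10, 6) = 6

6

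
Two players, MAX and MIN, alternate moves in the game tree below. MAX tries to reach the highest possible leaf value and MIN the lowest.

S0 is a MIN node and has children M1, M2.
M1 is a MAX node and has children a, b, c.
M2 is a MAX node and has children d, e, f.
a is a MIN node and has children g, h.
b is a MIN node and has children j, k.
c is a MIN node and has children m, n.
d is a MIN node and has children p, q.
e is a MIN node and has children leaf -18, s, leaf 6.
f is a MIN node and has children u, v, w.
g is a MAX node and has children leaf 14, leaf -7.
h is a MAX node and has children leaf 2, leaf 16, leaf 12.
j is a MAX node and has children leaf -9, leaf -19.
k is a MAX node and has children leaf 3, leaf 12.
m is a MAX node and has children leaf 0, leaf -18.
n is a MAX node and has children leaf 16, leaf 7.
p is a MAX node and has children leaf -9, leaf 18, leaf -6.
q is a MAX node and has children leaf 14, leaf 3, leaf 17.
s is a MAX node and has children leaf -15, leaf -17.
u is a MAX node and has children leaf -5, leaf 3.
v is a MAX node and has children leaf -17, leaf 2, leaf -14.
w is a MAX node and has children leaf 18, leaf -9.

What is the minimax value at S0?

14

g (MAX): max(14, -7) = 14
h (MAX): max(2, 16, 12) = 16
a (MIN): min(14, 16) = 14
j (MAX): max(-9, -19) = -9
k (MAX): max(3, 12) = 12
b (MIN): min(-9, 12) = -9
m (MAX): max(0, -18) = 0
n (MAX): max(16, 7) = 16
c (MIN): min(0, 16) = 0
M1 (MAX): max(14, -9, 0) = 14
p (MAX): max(-9, 18, -6) = 18
q (MAX): max(14, 3, 17) = 17
d (MIN): min(18, 17) = 17
s (MAX): max(-15, -17) = -15
e (MIN): min(-18, -15, 6) = -18
u (MAX): max(-5, 3) = 3
v (MAX): max(-17, 2, -14) = 2
w (MAX): max(18, -9) = 18
f (MIN): min(3, 2, 18) = 2
M2 (MAX): max(17, -18, 2) = 17
S0 (MIN): min(14, 17) = 14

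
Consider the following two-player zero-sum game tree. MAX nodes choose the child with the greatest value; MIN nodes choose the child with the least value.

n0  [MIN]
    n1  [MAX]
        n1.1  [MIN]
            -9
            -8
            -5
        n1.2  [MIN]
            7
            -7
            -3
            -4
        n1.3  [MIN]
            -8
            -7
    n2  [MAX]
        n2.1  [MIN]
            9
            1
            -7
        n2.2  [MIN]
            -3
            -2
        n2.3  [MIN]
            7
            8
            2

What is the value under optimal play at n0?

-7

n1.1 (MIN): min(-9, -8, -5) = -9
n1.2 (MIN): min(7, -7, -3, -4) = -7
n1.3 (MIN): min(-8, -7) = -8
n1 (MAX): max(-9, -7, -8) = -7
n2.1 (MIN): min(9, 1, -7) = -7
n2.2 (MIN): min(-3, -2) = -3
n2.3 (MIN): min(7, 8, 2) = 2
n2 (MAX): max(-7, -3, 2) = 2
n0 (MIN): min(-7, 2) = -7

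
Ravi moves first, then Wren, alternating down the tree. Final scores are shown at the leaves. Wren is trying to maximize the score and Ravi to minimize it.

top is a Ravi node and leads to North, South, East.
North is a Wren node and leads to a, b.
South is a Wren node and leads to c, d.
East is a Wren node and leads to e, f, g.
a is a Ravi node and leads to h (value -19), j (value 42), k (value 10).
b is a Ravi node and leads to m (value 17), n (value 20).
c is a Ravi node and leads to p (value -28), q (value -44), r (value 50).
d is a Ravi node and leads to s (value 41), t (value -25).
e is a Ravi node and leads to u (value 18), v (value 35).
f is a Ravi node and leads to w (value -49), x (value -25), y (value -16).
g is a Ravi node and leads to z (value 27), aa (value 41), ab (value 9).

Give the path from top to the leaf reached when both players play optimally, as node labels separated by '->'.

top -> South -> d -> t

a (Ravi): min(-19, 42, 10) = -19
b (Ravi): min(17, 20) = 17
North (Wren): max(-19, 17) = 17
c (Ravi): min(-28, -44, 50) = -44
d (Ravi): min(41, -25) = -25
South (Wren): max(-44, -25) = -25
e (Ravi): min(18, 35) = 18
f (Ravi): min(-49, -25, -16) = -49
g (Ravi): min(27, 41, 9) = 9
East (Wren): max(18, -49, 9) = 18
top (Ravi): min(17, -25, 18) = -25
At top, Ravi picks South (lowest: -25).
At South, Wren picks d (highest: -25).
At d, Ravi picks t (lowest: -25).
Terminal value -25.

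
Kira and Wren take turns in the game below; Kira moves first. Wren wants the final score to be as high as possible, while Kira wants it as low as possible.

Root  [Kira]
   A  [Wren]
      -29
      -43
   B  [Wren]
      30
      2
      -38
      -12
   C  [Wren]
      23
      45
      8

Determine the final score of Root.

-29

A (Wren): max(-29, -43) = -29
B (Wren): max(30, 2, -38, -12) = 30
C (Wren): max(23, 45, 8) = 45
Root (Kira): min(-29, 30, 45) = -29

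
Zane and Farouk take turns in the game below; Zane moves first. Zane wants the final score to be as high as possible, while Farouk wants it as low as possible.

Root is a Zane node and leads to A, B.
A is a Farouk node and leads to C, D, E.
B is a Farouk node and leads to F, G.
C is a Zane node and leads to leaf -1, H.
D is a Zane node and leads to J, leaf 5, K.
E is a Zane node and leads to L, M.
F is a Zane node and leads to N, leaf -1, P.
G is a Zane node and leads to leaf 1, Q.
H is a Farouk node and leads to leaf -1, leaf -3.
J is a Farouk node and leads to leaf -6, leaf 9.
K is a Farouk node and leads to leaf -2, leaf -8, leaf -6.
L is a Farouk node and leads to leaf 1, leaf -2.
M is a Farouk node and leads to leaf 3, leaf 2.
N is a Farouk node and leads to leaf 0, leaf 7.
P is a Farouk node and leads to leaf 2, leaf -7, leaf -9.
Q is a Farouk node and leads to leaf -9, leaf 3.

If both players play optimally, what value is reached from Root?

H (Farouk): min(-1, -3) = -3
C (Zane): max(-1, -3) = -1
J (Farouk): min(-6, 9) = -6
K (Farouk): min(-2, -8, -6) = -8
D (Zane): max(-6, 5, -8) = 5
L (Farouk): min(1, -2) = -2
M (Farouk): min(3, 2) = 2
E (Zane): max(-2, 2) = 2
A (Farouk): min(-1, 5, 2) = -1
N (Farouk): min(0, 7) = 0
P (Farouk): min(2, -7, -9) = -9
F (Zane): max(0, -1, -9) = 0
Q (Farouk): min(-9, 3) = -9
G (Zane): max(1, -9) = 1
B (Farouk): min(0, 1) = 0
Root (Zane): max(-1, 0) = 0

0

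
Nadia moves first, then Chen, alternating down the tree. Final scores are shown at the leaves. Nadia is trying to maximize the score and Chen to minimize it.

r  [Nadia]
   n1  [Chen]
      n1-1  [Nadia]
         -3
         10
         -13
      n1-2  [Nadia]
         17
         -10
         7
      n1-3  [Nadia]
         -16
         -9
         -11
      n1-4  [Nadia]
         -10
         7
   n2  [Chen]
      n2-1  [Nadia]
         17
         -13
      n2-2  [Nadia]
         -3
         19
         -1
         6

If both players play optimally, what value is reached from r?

17

n1-1 (Nadia): max(-3, 10, -13) = 10
n1-2 (Nadia): max(17, -10, 7) = 17
n1-3 (Nadia): max(-16, -9, -11) = -9
n1-4 (Nadia): max(-10, 7) = 7
n1 (Chen): min(10, 17, -9, 7) = -9
n2-1 (Nadia): max(17, -13) = 17
n2-2 (Nadia): max(-3, 19, -1, 6) = 19
n2 (Chen): min(17, 19) = 17
r (Nadia): max(-9, 17) = 17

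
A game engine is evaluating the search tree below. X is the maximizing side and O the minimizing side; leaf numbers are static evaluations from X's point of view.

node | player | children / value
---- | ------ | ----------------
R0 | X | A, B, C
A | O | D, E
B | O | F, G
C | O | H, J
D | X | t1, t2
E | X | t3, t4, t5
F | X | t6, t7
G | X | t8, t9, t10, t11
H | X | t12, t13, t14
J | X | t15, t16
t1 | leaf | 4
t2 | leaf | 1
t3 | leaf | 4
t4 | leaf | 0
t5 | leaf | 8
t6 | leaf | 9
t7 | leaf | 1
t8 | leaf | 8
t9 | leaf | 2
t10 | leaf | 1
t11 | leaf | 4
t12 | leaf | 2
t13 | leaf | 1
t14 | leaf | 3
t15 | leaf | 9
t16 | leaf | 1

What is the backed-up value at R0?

8

D (X): max(4, 1) = 4
E (X): max(4, 0, 8) = 8
A (O): min(4, 8) = 4
F (X): max(9, 1) = 9
G (X): max(8, 2, 1, 4) = 8
B (O): min(9, 8) = 8
H (X): max(2, 1, 3) = 3
J (X): max(9, 1) = 9
C (O): min(3, 9) = 3
R0 (X): max(4, 8, 3) = 8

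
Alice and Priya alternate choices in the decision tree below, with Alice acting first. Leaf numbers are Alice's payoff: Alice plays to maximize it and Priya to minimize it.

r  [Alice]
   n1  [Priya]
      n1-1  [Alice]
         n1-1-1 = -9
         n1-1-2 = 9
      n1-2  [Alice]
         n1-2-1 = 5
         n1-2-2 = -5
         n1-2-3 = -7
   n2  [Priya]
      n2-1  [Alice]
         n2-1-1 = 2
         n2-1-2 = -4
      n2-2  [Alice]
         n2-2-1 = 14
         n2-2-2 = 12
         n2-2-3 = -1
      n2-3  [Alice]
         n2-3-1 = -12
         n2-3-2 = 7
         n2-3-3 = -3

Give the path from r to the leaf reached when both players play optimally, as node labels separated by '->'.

n1-1 (Alice): max(-9, 9) = 9
n1-2 (Alice): max(5, -5, -7) = 5
n1 (Priya): min(9, 5) = 5
n2-1 (Alice): max(2, -4) = 2
n2-2 (Alice): max(14, 12, -1) = 14
n2-3 (Alice): max(-12, 7, -3) = 7
n2 (Priya): min(2, 14, 7) = 2
r (Alice): max(5, 2) = 5
At r, Alice picks n1 (highest: 5).
At n1, Priya picks n1-2 (lowest: 5).
At n1-2, Alice picks n1-2-1 (highest: 5).
Terminal value 5.

r -> n1 -> n1-2 -> n1-2-1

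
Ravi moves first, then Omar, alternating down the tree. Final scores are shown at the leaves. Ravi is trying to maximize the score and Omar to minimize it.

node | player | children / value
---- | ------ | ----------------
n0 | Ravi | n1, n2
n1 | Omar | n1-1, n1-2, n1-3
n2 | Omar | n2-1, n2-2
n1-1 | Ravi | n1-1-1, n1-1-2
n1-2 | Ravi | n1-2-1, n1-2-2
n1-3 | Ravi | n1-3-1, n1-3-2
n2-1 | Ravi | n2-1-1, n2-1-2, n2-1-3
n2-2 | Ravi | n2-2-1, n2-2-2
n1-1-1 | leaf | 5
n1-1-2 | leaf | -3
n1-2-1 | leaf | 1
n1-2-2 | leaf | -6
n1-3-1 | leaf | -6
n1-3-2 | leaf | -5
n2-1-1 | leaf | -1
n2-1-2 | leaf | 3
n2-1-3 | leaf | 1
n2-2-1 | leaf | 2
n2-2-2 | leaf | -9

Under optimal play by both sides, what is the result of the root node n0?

n1-1 (Ravi): max(5, -3) = 5
n1-2 (Ravi): max(1, -6) = 1
n1-3 (Ravi): max(-6, -5) = -5
n1 (Omar): min(5, 1, -5) = -5
n2-1 (Ravi): max(-1, 3, 1) = 3
n2-2 (Ravi): max(2, -9) = 2
n2 (Omar): min(3, 2) = 2
n0 (Ravi): max(-5, 2) = 2

2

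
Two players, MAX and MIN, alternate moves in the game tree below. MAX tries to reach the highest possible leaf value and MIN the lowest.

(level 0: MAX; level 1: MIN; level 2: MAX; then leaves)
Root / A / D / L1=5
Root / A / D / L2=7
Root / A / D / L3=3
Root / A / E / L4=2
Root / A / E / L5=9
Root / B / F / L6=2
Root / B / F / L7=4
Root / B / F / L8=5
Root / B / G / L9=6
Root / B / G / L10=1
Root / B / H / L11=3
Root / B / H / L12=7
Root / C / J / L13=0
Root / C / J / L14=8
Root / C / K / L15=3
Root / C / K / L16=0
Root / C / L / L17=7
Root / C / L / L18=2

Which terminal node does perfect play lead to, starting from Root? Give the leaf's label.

L2

D (MAX): max(5, 7, 3) = 7
E (MAX): max(2, 9) = 9
A (MIN): min(7, 9) = 7
F (MAX): max(2, 4, 5) = 5
G (MAX): max(6, 1) = 6
H (MAX): max(3, 7) = 7
B (MIN): min(5, 6, 7) = 5
J (MAX): max(0, 8) = 8
K (MAX): max(3, 0) = 3
L (MAX): max(7, 2) = 7
C (MIN): min(8, 3, 7) = 3
Root (MAX): max(7, 5, 3) = 7
At Root, MAX picks A (highest: 7).
At A, MIN picks D (lowest: 7).
At D, MAX picks L2 (highest: 7).
Terminal value 7.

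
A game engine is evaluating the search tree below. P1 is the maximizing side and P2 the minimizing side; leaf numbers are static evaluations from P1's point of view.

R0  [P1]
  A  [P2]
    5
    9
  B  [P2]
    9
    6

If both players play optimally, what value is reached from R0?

A (P2): min(5, 9) = 5
B (P2): min(9, 6) = 6
R0 (P1): max(5, 6) = 6

6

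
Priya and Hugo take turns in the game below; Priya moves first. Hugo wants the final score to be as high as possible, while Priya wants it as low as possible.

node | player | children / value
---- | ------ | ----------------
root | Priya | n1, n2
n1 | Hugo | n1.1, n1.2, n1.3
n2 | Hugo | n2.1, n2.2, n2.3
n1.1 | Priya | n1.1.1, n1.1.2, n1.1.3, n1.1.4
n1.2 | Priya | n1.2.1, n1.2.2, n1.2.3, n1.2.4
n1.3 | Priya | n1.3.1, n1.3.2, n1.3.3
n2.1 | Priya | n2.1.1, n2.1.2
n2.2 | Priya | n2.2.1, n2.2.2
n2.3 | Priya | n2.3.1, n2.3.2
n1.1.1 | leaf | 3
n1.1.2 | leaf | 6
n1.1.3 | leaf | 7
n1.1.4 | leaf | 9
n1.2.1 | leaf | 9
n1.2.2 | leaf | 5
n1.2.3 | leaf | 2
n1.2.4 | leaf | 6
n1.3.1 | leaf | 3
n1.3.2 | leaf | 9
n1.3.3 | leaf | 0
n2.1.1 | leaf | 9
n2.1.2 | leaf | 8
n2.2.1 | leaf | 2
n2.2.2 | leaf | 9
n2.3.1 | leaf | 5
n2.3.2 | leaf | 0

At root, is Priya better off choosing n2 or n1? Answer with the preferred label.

n1

n2.1 (Priya): min(9, 8) = 8
n2.2 (Priya): min(2, 9) = 2
n2.3 (Priya): min(5, 0) = 0
n2 (Hugo): max(8, 2, 0) = 8
n1.1 (Priya): min(3, 6, 7, 9) = 3
n1.2 (Priya): min(9, 5, 2, 6) = 2
n1.3 (Priya): min(3, 9, 0) = 0
n1 (Hugo): max(3, 2, 0) = 3
Priya prefers the lower value; n2=8, n1=3. n1 is better since 3 < 8.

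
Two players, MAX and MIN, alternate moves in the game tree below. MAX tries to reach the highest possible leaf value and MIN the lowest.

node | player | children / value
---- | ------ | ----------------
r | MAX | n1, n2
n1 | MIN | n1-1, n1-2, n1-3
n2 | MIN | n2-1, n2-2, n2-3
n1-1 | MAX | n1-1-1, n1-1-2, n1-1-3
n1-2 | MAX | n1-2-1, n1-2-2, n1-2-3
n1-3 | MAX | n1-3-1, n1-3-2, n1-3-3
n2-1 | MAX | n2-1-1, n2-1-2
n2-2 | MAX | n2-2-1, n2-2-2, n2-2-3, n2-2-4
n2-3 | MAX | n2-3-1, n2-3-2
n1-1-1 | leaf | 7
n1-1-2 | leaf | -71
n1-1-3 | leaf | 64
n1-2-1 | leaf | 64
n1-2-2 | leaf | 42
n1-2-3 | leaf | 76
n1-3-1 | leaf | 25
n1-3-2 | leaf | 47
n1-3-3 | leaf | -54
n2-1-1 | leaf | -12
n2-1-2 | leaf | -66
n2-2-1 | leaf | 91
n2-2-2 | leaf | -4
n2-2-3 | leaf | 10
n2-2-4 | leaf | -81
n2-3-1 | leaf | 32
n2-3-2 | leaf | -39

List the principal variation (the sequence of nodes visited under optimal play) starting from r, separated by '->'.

n1-1 (MAX): max(7, -71, 64) = 64
n1-2 (MAX): max(64, 42, 76) = 76
n1-3 (MAX): max(25, 47, -54) = 47
n1 (MIN): min(64, 76, 47) = 47
n2-1 (MAX): max(-12, -66) = -12
n2-2 (MAX): max(91, -4, 10, -81) = 91
n2-3 (MAX): max(32, -39) = 32
n2 (MIN): min(-12, 91, 32) = -12
r (MAX): max(47, -12) = 47
At r, MAX picks n1 (highest: 47).
At n1, MIN picks n1-3 (lowest: 47).
At n1-3, MAX picks n1-3-2 (highest: 47).
Terminal value 47.

r -> n1 -> n1-3 -> n1-3-2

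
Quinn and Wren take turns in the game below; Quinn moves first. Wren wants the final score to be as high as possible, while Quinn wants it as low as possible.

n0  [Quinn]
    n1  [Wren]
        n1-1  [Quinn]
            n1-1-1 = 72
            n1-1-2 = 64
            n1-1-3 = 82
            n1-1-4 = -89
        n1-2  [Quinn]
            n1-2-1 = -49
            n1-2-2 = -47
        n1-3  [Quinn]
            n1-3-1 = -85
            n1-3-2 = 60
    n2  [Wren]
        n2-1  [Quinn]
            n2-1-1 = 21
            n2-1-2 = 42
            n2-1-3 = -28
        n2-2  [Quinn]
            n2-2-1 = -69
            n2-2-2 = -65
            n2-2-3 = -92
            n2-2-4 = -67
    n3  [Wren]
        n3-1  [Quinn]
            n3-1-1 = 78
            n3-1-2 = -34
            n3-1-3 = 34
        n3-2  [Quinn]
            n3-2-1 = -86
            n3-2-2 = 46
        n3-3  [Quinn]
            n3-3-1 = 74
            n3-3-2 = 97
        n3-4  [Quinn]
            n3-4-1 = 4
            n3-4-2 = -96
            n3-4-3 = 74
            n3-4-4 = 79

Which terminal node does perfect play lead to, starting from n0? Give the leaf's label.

n1-2-1

n1-1 (Quinn): min(72, 64, 82, -89) = -89
n1-2 (Quinn): min(-49, -47) = -49
n1-3 (Quinn): min(-85, 60) = -85
n1 (Wren): max(-89, -49, -85) = -49
n2-1 (Quinn): min(21, 42, -28) = -28
n2-2 (Quinn): min(-69, -65, -92, -67) = -92
n2 (Wren): max(-28, -92) = -28
n3-1 (Quinn): min(78, -34, 34) = -34
n3-2 (Quinn): min(-86, 46) = -86
n3-3 (Quinn): min(74, 97) = 74
n3-4 (Quinn): min(4, -96, 74, 79) = -96
n3 (Wren): max(-34, -86, 74, -96) = 74
n0 (Quinn): min(-49, -28, 74) = -49
At n0, Quinn picks n1 (lowest: -49).
At n1, Wren picks n1-2 (highest: -49).
At n1-2, Quinn picks n1-2-1 (lowest: -49).
Terminal value -49.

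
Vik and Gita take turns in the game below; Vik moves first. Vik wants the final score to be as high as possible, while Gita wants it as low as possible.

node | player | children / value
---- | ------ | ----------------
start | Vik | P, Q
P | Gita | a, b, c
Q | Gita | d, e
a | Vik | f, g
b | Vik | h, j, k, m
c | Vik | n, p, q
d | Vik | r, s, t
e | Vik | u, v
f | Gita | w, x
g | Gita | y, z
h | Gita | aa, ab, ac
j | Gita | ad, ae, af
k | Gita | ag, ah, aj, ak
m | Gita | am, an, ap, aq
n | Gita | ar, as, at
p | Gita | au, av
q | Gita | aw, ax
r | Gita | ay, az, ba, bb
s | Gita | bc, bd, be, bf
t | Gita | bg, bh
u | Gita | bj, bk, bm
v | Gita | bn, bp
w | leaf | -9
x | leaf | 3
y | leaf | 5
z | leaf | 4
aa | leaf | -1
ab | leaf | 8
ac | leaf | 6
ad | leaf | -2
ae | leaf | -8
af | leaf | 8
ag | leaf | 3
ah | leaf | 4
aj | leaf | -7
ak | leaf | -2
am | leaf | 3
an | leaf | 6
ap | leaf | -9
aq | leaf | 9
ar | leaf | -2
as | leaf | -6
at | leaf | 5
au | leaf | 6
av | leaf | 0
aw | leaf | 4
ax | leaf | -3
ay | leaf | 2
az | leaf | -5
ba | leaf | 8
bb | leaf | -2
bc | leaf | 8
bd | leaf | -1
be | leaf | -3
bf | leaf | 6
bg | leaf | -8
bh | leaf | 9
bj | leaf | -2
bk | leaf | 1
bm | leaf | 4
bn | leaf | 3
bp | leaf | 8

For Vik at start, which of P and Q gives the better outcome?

P

f (Gita): min(-9, 3) = -9
g (Gita): min(5, 4) = 4
a (Vik): max(-9, 4) = 4
h (Gita): min(-1, 8, 6) = -1
j (Gita): min(-2, -8, 8) = -8
k (Gita): min(3, 4, -7, -2) = -7
m (Gita): min(3, 6, -9, 9) = -9
b (Vik): max(-1, -8, -7, -9) = -1
n (Gita): min(-2, -6, 5) = -6
p (Gita): min(6, 0) = 0
q (Gita): min(4, -3) = -3
c (Vik): max(-6, 0, -3) = 0
P (Gita): min(4, -1, 0) = -1
r (Gita): min(2, -5, 8, -2) = -5
s (Gita): min(8, -1, -3, 6) = -3
t (Gita): min(-8, 9) = -8
d (Vik): max(-5, -3, -8) = -3
u (Gita): min(-2, 1, 4) = -2
v (Gita): min(3, 8) = 3
e (Vik): max(-2, 3) = 3
Q (Gita): min(-3, 3) = -3
Vik prefers the higher value; P=-1, Q=-3. P is better since -1 > -3.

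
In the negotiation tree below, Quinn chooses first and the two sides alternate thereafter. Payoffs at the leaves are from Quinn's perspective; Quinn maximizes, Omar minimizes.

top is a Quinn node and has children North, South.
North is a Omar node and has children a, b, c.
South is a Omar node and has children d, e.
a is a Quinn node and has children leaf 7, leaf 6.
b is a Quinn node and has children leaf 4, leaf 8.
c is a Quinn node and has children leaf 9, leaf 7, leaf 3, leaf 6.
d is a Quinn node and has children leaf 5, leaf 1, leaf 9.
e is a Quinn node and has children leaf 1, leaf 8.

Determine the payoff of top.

8

a (Quinn): max(7, 6) = 7
b (Quinn): max(4, 8) = 8
c (Quinn): max(9, 7, 3, 6) = 9
North (Omar): min(7, 8, 9) = 7
d (Quinn): max(5, 1, 9) = 9
e (Quinn): max(1, 8) = 8
South (Omar): min(9, 8) = 8
top (Quinn): max(7, 8) = 8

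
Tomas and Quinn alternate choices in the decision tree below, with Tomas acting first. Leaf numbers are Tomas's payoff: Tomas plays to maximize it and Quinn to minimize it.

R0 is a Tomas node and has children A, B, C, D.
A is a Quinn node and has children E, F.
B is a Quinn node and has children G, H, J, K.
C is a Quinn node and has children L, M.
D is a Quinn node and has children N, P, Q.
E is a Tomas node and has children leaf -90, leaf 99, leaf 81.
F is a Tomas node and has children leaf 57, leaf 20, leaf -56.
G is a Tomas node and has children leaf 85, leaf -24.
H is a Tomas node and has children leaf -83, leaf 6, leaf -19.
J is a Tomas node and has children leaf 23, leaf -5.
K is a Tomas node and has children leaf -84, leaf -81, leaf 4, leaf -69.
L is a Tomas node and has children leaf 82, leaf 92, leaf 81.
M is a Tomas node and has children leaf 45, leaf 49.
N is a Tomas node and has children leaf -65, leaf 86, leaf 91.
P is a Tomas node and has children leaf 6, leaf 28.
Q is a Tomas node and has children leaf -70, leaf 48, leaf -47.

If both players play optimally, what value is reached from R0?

57

E (Tomas): max(-90, 99, 81) = 99
F (Tomas): max(57, 20, -56) = 57
A (Quinn): min(99, 57) = 57
G (Tomas): max(85, -24) = 85
H (Tomas): max(-83, 6, -19) = 6
J (Tomas): max(23, -5) = 23
K (Tomas): max(-84, -81, 4, -69) = 4
B (Quinn): min(85, 6, 23, 4) = 4
L (Tomas): max(82, 92, 81) = 92
M (Tomas): max(45, 49) = 49
C (Quinn): min(92, 49) = 49
N (Tomas): max(-65, 86, 91) = 91
P (Tomas): max(6, 28) = 28
Q (Tomas): max(-70, 48, -47) = 48
D (Quinn): min(91, 28, 48) = 28
R0 (Tomas): max(57, 4, 49, 28) = 57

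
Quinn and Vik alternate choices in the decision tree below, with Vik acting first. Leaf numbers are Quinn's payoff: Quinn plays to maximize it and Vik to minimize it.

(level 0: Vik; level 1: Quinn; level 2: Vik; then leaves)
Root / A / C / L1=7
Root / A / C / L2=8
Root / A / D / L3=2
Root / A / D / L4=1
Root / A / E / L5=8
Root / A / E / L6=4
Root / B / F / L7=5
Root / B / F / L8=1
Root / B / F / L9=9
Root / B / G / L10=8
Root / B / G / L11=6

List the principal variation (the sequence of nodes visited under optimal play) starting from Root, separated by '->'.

C (Vik): min(7, 8) = 7
D (Vik): min(2, 1) = 1
E (Vik): min(8, 4) = 4
A (Quinn): max(7, 1, 4) = 7
F (Vik): min(5, 1, 9) = 1
G (Vik): min(8, 6) = 6
B (Quinn): max(1, 6) = 6
Root (Vik): min(7, 6) = 6
At Root, Vik picks B (lowest: 6).
At B, Quinn picks G (highest: 6).
At G, Vik picks L11 (lowest: 6).
Terminal value 6.

Root -> B -> G -> L11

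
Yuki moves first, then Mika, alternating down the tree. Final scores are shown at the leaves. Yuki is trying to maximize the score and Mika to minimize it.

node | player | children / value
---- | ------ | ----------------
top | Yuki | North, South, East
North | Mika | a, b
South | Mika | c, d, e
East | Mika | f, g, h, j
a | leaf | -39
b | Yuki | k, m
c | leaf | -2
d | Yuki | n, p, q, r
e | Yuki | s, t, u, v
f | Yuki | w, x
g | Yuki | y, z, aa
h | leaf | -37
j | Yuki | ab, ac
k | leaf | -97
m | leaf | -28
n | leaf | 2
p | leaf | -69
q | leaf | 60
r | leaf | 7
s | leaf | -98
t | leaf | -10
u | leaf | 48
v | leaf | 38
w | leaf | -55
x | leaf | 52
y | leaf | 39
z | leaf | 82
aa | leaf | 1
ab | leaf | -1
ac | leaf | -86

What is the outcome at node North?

b (Yuki): max(-97, -28) = -28
North (Mika): min(-39, -28) = -39

-39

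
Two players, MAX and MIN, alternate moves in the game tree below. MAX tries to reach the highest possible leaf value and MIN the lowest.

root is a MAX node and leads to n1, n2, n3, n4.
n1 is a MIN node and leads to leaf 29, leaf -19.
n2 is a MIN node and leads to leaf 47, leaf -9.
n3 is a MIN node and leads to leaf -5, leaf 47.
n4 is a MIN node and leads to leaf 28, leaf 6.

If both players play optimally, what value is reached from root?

6

n1 (MIN): min(29, -19) = -19
n2 (MIN): min(47, -9) = -9
n3 (MIN): min(-5, 47) = -5
n4 (MIN): min(28, 6) = 6
root (MAX): max(-19, -9, -5, 6) = 6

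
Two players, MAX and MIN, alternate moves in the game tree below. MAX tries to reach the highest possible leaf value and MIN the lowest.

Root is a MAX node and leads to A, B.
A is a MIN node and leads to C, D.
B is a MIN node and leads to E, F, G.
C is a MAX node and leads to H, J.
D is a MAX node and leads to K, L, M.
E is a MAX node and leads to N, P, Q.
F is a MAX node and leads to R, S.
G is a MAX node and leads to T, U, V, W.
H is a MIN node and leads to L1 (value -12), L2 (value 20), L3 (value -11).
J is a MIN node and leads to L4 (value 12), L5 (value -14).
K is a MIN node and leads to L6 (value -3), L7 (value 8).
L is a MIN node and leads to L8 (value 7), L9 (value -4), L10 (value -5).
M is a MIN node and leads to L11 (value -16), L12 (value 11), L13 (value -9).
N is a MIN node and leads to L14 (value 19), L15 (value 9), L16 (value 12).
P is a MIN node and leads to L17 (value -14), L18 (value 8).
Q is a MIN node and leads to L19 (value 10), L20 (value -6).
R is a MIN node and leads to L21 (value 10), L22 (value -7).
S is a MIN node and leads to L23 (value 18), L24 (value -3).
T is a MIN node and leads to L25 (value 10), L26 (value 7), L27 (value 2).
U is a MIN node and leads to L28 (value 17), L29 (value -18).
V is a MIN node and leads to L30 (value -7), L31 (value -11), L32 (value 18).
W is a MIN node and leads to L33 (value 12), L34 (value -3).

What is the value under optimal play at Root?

-3

H (MIN): min(-12, 20, -11) = -12
J (MIN): min(12, -14) = -14
C (MAX): max(-12, -14) = -12
K (MIN): min(-3, 8) = -3
L (MIN): min(7, -4, -5) = -5
M (MIN): min(-16, 11, -9) = -16
D (MAX): max(-3, -5, -16) = -3
A (MIN): min(-12, -3) = -12
N (MIN): min(19, 9, 12) = 9
P (MIN): min(-14, 8) = -14
Q (MIN): min(10, -6) = -6
E (MAX): max(9, -14, -6) = 9
R (MIN): min(10, -7) = -7
S (MIN): min(18, -3) = -3
F (MAX): max(-7, -3) = -3
T (MIN): min(10, 7, 2) = 2
U (MIN): min(17, -18) = -18
V (MIN): min(-7, -11, 18) = -11
W (MIN): min(12, -3) = -3
G (MAX): max(2, -18, -11, -3) = 2
B (MIN): min(9, -3, 2) = -3
Root (MAX): max(-12, -3) = -3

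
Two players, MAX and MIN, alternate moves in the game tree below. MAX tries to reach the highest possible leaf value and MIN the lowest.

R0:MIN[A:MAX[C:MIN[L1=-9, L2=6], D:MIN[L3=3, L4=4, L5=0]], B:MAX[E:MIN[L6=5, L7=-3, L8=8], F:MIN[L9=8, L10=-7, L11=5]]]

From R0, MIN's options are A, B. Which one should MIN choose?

B

C (MIN): min(-9, 6) = -9
D (MIN): min(3, 4, 0) = 0
A (MAX): max(-9, 0) = 0
E (MIN): min(5, -3, 8) = -3
F (MIN): min(8, -7, 5) = -7
B (MAX): max(-3, -7) = -3
R0 (MIN): min(0, -3) = -3
MIN at R0 wants the lowest of {A=0, B=-3}, so chooses B.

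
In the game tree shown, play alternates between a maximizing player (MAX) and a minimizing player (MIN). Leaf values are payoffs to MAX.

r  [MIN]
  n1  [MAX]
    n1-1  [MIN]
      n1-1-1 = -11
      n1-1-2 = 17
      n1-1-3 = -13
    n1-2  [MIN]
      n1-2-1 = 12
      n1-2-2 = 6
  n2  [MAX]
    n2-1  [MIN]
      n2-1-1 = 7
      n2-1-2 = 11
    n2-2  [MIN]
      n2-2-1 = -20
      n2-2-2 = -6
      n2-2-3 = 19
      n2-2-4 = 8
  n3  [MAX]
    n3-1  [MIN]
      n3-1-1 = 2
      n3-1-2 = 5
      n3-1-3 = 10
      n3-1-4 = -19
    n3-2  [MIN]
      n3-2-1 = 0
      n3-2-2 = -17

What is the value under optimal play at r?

-17

n1-1 (MIN): min(-11, 17, -13) = -13
n1-2 (MIN): min(12, 6) = 6
n1 (MAX): max(-13, 6) = 6
n2-1 (MIN): min(7, 11) = 7
n2-2 (MIN): min(-20, -6, 19, 8) = -20
n2 (MAX): max(7, -20) = 7
n3-1 (MIN): min(2, 5, 10, -19) = -19
n3-2 (MIN): min(0, -17) = -17
n3 (MAX): max(-19, -17) = -17
r (MIN): min(6, 7, -17) = -17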